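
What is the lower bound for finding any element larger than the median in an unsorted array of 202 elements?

To find an element larger than the median of 202 elements, we must see Omega(n) elements. Without seeing enough elements, an adversary can make any unseen element the median.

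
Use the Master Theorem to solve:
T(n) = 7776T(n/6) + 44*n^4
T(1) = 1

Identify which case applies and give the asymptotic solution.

a=7776, b=6, f(n)=44*n^4.
log_6(7776) = 5 > 4.
Since f(n) = O(n^4) is polynomially smaller than n^5, Case 1 applies.
T(n) = Theta(n^5).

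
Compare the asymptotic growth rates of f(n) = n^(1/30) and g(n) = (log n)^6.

f(n) = n^(1/30) grows faster: any positive power of n dominates any polylog.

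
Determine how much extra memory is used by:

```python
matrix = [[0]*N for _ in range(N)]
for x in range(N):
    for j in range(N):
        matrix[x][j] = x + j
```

Space complexity: O(n^2).
A 2D structure of size n x n is allocated.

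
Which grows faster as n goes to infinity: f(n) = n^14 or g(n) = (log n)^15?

f(n) = n^14 grows faster: any positive polynomial dominates any polylog.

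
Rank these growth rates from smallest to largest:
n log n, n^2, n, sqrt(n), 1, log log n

Ordered by growth rate: 1 < log log n < sqrt(n) < n < n log n < n^2.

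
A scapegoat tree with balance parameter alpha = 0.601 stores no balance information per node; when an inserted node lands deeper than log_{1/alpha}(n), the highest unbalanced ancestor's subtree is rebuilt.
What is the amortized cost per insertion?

Search/insert path is O(log n). A rebuild of a subtree of size s costs O(s), but with alpha = 0.601 at least Omega(s) insertions must have occurred in that subtree since its last rebuild. Charging O(1) of the rebuild to each such insertion gives O(log n) amortized.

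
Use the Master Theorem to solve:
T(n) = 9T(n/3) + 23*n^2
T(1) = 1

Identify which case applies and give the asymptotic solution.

a=9, b=3, f(n)=23*n^2.
log_3(9) = 2, so n^(log_b(a)) = n^2.
f(n) = Theta(n^2), so Case 2 applies.
T(n) = Theta(n^2 log n).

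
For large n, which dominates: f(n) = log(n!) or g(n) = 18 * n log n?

f(n) = log(n!) and g(n) = 18 * n log n are Theta of each other: Stirling: log(n!) = n log n - n + O(log n) = Theta(n log n); the constant 18 doesn't change the Theta class.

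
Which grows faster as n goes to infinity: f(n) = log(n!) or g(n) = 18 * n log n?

f(n) = log(n!) and g(n) = 18 * n log n are Theta of each other: Stirling: log(n!) = n log n - n + O(log n) = Theta(n log n); the constant 18 doesn't change the Theta class.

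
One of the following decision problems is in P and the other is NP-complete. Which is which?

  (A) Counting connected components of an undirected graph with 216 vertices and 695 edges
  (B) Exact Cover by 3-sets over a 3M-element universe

(A) is P: BFS/DFS visits each vertex and edge once: O(V+E).
(B) is NP-complete: one of Karp's 21 NP-complete problems.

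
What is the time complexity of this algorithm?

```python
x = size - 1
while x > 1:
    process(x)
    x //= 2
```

Time complexity: O(log n).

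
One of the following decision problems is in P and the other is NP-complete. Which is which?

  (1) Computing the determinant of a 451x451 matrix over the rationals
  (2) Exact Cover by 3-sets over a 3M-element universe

(1) is P: Gaussian elimination runs in O(n^3).
(2) is NP-complete: one of Karp's 21 NP-complete problems.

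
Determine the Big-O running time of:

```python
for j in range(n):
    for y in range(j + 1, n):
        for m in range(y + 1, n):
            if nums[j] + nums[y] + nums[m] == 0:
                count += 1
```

Time complexity: O(n^3).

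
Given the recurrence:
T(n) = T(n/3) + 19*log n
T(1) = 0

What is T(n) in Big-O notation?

Each of the log_3(n) levels adds O(log n). T(n) = O(log^2 n).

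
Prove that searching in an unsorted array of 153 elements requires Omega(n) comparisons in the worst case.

An adversary can always place the target in the last position checked. Until all 153 positions are examined, the target might be in any unchecked position. Therefore 153 comparisons are necessary.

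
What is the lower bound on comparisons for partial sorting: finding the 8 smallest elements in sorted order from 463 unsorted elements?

Finding 8 smallest of 463 in sorted order: Omega(463) to identify the 8 smallest, plus Omega(8 log 8) to sort them. Total: Omega(n + k log k).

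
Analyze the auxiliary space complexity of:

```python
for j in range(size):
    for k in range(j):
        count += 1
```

Space complexity: O(1).
Only a constant amount of auxiliary storage is used; nothing grows with n.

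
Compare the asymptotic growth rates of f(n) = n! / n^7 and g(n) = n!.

g(n) = n! grows faster: the ratio n!/(n!/n^7) = n^7 -> infinity.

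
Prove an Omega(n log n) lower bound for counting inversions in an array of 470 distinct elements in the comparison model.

Decision-tree argument: at any leaf, the comparisons made (with transitivity) must totally order all 470 elements -- otherwise some pair (i,j) is unordered, and an adversary can present two inputs agreeing on every comparison made but with that pair flipped, changing the inversion count by 1, so the leaf's output is wrong on one of them. Hence the tree has >= 470! leaves and height >= log_2(470!) = Omega(n log n). Modified merge sort achieves O(n log n).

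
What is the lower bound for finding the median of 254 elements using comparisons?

To find the median of 254 elements, every element must be compared at least once, so the lower bound is Omega(n). The BFPRT algorithm achieves O(n), making this tight.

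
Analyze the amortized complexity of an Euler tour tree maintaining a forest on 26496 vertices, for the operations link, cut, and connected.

An Euler tour tree stores each tree's Euler tour as a balanced BST keyed by tour position. On 26496 vertices: link concatenates two tours via O(1) splits/joins of size <= 2*26496 (O(log n)); cut splits the tour at the two occurrences of the edge (O(log n)); connected compares BST roots (O(log n) to find the root). All O(log n) amortized.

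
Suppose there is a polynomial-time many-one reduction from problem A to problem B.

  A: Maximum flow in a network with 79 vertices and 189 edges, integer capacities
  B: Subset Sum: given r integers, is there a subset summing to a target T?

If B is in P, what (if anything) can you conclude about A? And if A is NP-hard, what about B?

A poly-time reduction A <=_p B means any A-instance can be transformed to a B-instance in poly time.
If B is in P: compose the reduction with B's poly-time algorithm to solve A in poly time, so A is in P.
If A is NP-hard: every NP problem reduces to A, which reduces to B; composing reductions, every NP problem reduces to B, so B is NP-hard.
(Here in fact A is P and B is NP-complete.)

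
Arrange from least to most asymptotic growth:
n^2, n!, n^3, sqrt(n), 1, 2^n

Ordered by growth rate: 1 < sqrt(n) < n^2 < n^3 < 2^n < n!.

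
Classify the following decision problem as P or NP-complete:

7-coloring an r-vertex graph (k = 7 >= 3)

This problem is NP-complete: graph k-coloring for k>=3 is NP-complete by reduction from 3-SAT.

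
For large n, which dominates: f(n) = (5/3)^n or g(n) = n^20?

f(n) = (5/3)^n grows faster: (5/3)^n is exponential with base 5/3 > 1, dominating every polynomial.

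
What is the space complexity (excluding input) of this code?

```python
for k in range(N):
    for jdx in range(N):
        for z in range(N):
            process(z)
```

Space complexity: O(1).
Only a constant amount of auxiliary storage is used; nothing grows with n.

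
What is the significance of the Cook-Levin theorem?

The Cook-Levin theorem proves that SAT is NP-complete. It was the first problem shown to be NP-complete, establishing the foundation for proving other problems NP-complete via reductions from SAT.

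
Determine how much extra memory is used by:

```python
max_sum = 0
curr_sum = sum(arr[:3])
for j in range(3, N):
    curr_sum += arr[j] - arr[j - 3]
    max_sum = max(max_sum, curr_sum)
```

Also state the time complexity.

Space complexity: O(1).
Only a constant amount of auxiliary storage is used; nothing grows with n.
Time complexity: O(n).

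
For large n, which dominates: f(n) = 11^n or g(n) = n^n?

g(n) = n^n grows faster: n^n / 11^n = (n/11)^n -> infinity once n > 11.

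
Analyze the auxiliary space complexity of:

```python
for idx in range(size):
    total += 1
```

Space complexity: O(1).
Only a constant amount of auxiliary storage is used; nothing grows with n.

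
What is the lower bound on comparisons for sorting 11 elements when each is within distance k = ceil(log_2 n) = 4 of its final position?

Partition the 11 positions into floor(n/k) blocks of k = 4 consecutive positions; any permutation within a block keeps every element within k of its final position, so there are at least (k!)^(n/k) distinguishable inputs. Lower bound: log_2((k!)^(n/k)) = (n/k) * log_2(k!) = Theta(n log k); with k = ceil(log_2 n), this is Omega(n log log n).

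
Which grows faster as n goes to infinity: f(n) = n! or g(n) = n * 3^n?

f(n) = n! grows faster: by Stirling n! ~ (n/e)^n sqrt(2*pi*n); (n/e)^n eventually dominates n * 3^n.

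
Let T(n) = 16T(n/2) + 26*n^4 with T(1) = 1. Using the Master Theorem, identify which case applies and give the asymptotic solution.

a=16, b=2, f(n)=26*n^4.
log_2(16) = 4, so n^(log_b(a)) = n^4.
f(n) = Theta(n^4), so Case 2 applies.
T(n) = Theta(n^4 log n).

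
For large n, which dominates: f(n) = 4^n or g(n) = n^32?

f(n) = 4^n grows faster: any exponential with base > 1 dominates every polynomial.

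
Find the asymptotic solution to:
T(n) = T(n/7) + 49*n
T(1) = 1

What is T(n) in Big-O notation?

Geometric series: 49*n*(1 + 1/7 + 1/7^2 + ...) = O(n). T(n) = O(n).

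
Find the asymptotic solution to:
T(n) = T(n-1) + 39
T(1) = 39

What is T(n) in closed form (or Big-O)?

Unrolling: T(n) = T(n-1) + 39 = T(n-2) + 2*39 = ... = T(1) + (n-1)*39 = 39 + (n-1)*39 = 39n.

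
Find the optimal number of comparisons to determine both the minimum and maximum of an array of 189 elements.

Naive approach: 376 comparisons (188 for max + 188 for min).
Optimal: Compare elements in pairs first (floor(n/2) = 94 comparisons), then find max among winners and min among losers (94 comparisons each).
Total: ceil(3n/2) - 2 = 282 comparisons. An adversary argument shows this is also a lower bound.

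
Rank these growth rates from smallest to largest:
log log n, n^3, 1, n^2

Ordered by growth rate: 1 < log log n < n^2 < n^3.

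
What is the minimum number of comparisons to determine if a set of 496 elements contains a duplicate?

Determining if 496 elements are all distinct requires Omega(n log n) comparisons in the comparison model. This follows from the element distinctness lower bound.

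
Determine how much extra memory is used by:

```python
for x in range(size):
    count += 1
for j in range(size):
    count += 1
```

Space complexity: O(1).
Only a constant amount of auxiliary storage is used; nothing grows with n.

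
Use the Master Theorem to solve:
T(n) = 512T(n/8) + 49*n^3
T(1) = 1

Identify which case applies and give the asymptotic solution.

a=512, b=8, f(n)=49*n^3.
log_8(512) = 3, so n^(log_b(a)) = n^3.
f(n) = Theta(n^3), so Case 2 applies.
T(n) = Theta(n^3 log n).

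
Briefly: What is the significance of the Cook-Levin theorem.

The Cook-Levin theorem proves that SAT is NP-complete. It was the first problem shown to be NP-complete, establishing the foundation for proving other problems NP-complete via reductions from SAT.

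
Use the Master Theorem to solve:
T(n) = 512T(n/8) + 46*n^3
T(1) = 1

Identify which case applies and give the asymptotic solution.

a=512, b=8, f(n)=46*n^3.
log_8(512) = 3, so n^(log_b(a)) = n^3.
f(n) = Theta(n^3), so Case 2 applies.
T(n) = Theta(n^3 log n).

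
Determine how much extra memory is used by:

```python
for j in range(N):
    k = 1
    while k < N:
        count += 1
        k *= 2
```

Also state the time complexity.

Space complexity: O(1).
Only a constant amount of auxiliary storage is used; nothing grows with n.
Time complexity: O(n log n).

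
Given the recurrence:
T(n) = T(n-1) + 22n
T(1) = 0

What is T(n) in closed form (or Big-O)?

Unrolling: T(n) = 0 + 22*(2 + 3 + ... + n) = 0 + 22*(n(n+1)/2 - 1) = O(n^2).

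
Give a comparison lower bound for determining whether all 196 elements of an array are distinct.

In the algebraic decision-tree model, the YES region for element distinctness on 196 elements has 196! connected components (one per ordering). Ben-Or's theorem then gives a lower bound of Omega(log(n!)) = Omega(n log n).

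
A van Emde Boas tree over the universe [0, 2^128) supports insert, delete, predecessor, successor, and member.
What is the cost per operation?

vEB recursively partitions [0, 340282366920938463463374607431768211456) into sqrt(u) clusters of size sqrt(u). Each operation recurses into either one cluster or the summary, never both: T(u) = T(sqrt(u)) + O(1) => T(u) = O(log log u) = O(log 128). This is worst-case, not just amortized.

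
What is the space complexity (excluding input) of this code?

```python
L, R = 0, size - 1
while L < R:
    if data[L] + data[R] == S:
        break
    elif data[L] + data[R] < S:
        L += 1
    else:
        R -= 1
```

Space complexity: O(1).
Only a constant amount of auxiliary storage is used; nothing grows with n.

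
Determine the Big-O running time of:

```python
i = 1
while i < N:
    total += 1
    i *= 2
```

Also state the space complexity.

Time complexity: O(log n).
Space complexity: O(1).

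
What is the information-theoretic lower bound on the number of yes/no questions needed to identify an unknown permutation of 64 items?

There are 64! = 126886932185884164103433389335161480802865516174545192198801894375214704230400000000000000 permutations. Each yes/no question gives at most 1 bit, so at least ceil(log_2(126886932185884164103433389335161480802865516174545192198801894375214704230400000000000000)) = 296 questions are needed.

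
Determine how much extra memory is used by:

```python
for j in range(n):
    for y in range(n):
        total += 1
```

Space complexity: O(1).
Only a constant amount of auxiliary storage is used; nothing grows with n.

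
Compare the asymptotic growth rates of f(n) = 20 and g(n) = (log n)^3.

g(n) = (log n)^3 grows faster: any unbounded function dominates a constant.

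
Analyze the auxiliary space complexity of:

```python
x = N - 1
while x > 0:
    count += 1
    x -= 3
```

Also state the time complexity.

Space complexity: O(1).
Only a constant amount of auxiliary storage is used; nothing grows with n.
Time complexity: O(n).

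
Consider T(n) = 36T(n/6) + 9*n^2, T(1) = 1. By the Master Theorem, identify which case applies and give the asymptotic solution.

a=36, b=6, f(n)=9*n^2.
log_6(36) = 2, so n^(log_b(a)) = n^2.
f(n) = Theta(n^2), so Case 2 applies.
T(n) = Theta(n^2 log n).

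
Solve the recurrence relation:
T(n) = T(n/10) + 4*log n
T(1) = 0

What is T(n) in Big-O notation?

Each of the log_10(n) levels adds O(log n). T(n) = O(log^2 n).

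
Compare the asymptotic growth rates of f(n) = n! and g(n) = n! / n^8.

f(n) = n! grows faster: the ratio n!/(n!/n^8) = n^8 -> infinity.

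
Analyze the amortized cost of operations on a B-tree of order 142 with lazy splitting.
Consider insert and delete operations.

In a B-tree of order 142, a node splits when it has 142 keys. With lazy splitting, we use potential Phi = number of full nodes + number of near-empty nodes. Each split costs O(1) but reduces potential. Between splits, at least 71 insertions must occur in that node. Amortized structural cost is O(1) per operation, plus O(log_142 n) traversal.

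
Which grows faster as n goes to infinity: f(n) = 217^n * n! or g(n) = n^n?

f(n) = 217^n * n! grows faster: by Stirling n! ~ sqrt(2 pi n)(n/e)^n, so 217^n n! / n^n ~ (217/e)^n sqrt(2 pi n) -> infinity since 217/e > 1.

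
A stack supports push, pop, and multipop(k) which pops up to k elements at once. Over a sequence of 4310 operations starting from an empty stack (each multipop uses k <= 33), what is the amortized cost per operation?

Each element is pushed exactly once and popped at most once (whether by pop or as part of a multipop). So the total number of individual pops over the whole sequence is at most the number of pushes, which is at most 4310. Total work <= 2 * 4310, hence O(1) amortized per operation.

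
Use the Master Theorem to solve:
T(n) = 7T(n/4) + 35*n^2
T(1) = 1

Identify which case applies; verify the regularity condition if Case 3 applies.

a=7, b=4, f(n)=35*n^2.
log_4(7) = 1.404 < 2.
f(n) = Omega(n^(1.404+epsilon)) for some epsilon > 0, so Case 3 is the candidate.
Regularity: a*f(n/b) = 7*35*(n/4)^2 = (7/16)*35*n^2 <= c*f(n) with c = 7/16 < 1. Satisfied.
Case 3: T(n) = Theta(n^2).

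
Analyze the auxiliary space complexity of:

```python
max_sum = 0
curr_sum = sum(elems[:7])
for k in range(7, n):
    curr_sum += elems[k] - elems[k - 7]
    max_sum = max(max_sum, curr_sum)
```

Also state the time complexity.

Space complexity: O(1).
Only a constant amount of auxiliary storage is used; nothing grows with n.
Time complexity: O(n).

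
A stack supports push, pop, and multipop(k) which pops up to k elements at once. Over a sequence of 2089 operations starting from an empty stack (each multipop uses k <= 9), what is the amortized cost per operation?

Each element is pushed exactly once and popped at most once (whether by pop or as part of a multipop). So the total number of individual pops over the whole sequence is at most the number of pushes, which is at most 2089. Total work <= 2 * 2089, hence O(1) amortized per operation.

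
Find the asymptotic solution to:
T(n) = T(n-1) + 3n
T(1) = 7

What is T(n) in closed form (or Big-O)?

Unrolling: T(n) = 7 + 3*(2 + 3 + ... + n) = 7 + 3*(n(n+1)/2 - 1) = O(n^2).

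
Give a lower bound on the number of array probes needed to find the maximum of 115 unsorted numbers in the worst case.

Adversary: any unprobed cell could hold a value larger than everything seen so far. If fewer than 115 cells are probed, the adversary places the max in an unprobed cell. So all 115 cells must be examined; together with 115-1 comparisons this is tight.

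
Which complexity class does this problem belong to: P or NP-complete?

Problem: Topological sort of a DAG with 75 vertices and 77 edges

This problem is in P: DFS-based topological sort runs in O(V+E).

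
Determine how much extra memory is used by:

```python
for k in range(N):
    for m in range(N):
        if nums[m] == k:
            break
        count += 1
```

Space complexity: O(1).
Only a constant amount of auxiliary storage is used; nothing grows with n.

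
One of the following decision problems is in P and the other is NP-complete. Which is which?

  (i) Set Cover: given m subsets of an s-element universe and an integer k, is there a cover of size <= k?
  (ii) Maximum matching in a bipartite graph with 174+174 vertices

(i) is NP-complete: one of Karp's 21 NP-complete problems (with k part of the input).
(ii) is P: Hopcroft-Karp runs in O(E sqrt(V)).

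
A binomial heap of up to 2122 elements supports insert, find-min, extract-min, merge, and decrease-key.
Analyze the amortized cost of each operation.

A binomial heap with n <= 2122 elements has at most floor(log_2 2122) + 1 = 12 trees. Using potential Phi = number of trees: Insert adds one tree, but cascading merges reduce count -- amortized O(1). Find-min reads the cached minimum pointer: O(1). Extract-min creates O(log n) new trees: O(log n). Merge combines tree lists: O(log n). Decrease-key sifts the element up its tree of height <= log n: O(log n).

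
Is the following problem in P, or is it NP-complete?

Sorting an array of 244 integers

This problem is in P: merge sort runs in O(n log n).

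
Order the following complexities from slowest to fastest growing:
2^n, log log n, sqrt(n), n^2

Ordered by growth rate: log log n < sqrt(n) < n^2 < 2^n.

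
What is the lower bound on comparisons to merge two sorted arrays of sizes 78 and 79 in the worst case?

Adversary: with |78 - 79| <= 1 the inputs can be fully interleaved so that every adjacent pair in the merged output comes from different arrays. Then each of the 156 adjacent pairs must be directly compared, or the algorithm cannot determine their relative order. Standard merge meets this bound.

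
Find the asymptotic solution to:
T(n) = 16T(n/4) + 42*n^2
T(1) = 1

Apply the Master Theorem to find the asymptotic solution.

a=16, b=4, f(n)=42*n^2. log_4(16) = 2. Case 2: T(n) = O(n^2 log n).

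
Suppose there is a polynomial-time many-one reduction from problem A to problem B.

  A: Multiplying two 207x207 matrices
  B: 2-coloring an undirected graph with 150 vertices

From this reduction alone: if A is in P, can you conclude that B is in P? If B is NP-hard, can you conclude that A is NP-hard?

A poly-time reduction A <=_p B transfers tractability DOWN (B easy => A easy) and hardness UP (A hard => B hard), not the reverse.
From A in P, the reduction alone does NOT give B in P: any problem in P trivially reduces to SAT, yet SAT is not known to be in P.
From B NP-hard, the reduction alone does NOT give A NP-hard: again, easy problems reduce to hard ones.
(Here in fact A is P and B is P.)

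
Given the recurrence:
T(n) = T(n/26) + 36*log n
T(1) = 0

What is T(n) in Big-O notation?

Each of the log_26(n) levels adds O(log n). T(n) = O(log^2 n).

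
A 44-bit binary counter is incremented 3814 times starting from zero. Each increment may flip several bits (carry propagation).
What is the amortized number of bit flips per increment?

Bit i flips on every 2^i-th increment, so over 3814 increments bit i flips floor(3814/2^i) times. Summing over i: total flips < 2 * 3814. Amortized: < 2 = O(1) per increment.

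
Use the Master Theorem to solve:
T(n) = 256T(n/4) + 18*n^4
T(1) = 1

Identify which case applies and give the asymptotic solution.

a=256, b=4, f(n)=18*n^4.
log_4(256) = 4, so n^(log_b(a)) = n^4.
f(n) = Theta(n^4), so Case 2 applies.
T(n) = Theta(n^4 log n).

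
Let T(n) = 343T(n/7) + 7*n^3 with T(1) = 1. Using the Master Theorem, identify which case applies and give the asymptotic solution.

a=343, b=7, f(n)=7*n^3.
log_7(343) = 3, so n^(log_b(a)) = n^3.
f(n) = Theta(n^3), so Case 2 applies.
T(n) = Theta(n^3 log n).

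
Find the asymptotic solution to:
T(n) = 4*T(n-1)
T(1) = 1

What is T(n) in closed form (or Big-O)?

Each step multiplies by 4. T(n) = T(1)*4^(n-1) = 4^(n-1).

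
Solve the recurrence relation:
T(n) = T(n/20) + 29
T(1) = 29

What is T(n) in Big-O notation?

Each step divides n by 20 and adds 29. After log_20(n) steps, T(n) = O(log n).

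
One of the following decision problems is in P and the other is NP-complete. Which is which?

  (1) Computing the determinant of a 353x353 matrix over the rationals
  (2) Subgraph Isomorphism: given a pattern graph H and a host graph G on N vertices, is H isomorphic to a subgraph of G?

(1) is P: Gaussian elimination runs in O(n^3).
(2) is NP-complete: generalizes Clique and Hamiltonian Path (pattern size is part of the input).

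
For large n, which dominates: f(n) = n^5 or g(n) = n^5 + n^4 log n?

f(n) = n^5 and g(n) = n^5 + n^4 log n are Theta of each other: the lower-order n^4 log n term is o(n^5); both are Theta(n^5).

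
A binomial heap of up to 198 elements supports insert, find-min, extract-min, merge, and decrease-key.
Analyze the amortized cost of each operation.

A binomial heap with n <= 198 elements has at most floor(log_2 198) + 1 = 8 trees. Using potential Phi = number of trees: Insert adds one tree, but cascading merges reduce count -- amortized O(1). Find-min reads the cached minimum pointer: O(1). Extract-min creates O(log n) new trees: O(log n). Merge combines tree lists: O(log n). Decrease-key sifts the element up its tree of height <= log n: O(log n).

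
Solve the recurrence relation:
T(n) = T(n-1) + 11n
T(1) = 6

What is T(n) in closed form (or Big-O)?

Unrolling: T(n) = 6 + 11*(2 + 3 + ... + n) = 6 + 11*(n(n+1)/2 - 1) = O(n^2).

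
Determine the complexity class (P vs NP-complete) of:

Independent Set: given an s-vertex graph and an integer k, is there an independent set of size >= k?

This problem is NP-complete: complement of Clique (with k part of the input).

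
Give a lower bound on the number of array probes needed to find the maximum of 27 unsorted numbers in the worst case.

Adversary: any unprobed cell could hold a value larger than everything seen so far. If fewer than 27 cells are probed, the adversary places the max in an unprobed cell. So all 27 cells must be examined; together with 27-1 comparisons this is tight.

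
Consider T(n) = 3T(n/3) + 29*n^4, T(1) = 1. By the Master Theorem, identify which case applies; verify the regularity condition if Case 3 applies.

a=3, b=3, f(n)=29*n^4.
log_3(3) = 1 < 4.
f(n) = Omega(n^(1+epsilon)) for some epsilon > 0, so Case 3 is the candidate.
Regularity: a*f(n/b) = 3*29*(n/3)^4 = (3/81)*29*n^4 <= c*f(n) with c = 3/81 < 1. Satisfied.
Case 3: T(n) = Theta(n^4).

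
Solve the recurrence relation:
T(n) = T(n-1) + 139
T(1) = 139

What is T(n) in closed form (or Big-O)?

Unrolling: T(n) = T(n-1) + 139 = T(n-2) + 2*139 = ... = T(1) + (n-1)*139 = 139 + (n-1)*139 = 139n.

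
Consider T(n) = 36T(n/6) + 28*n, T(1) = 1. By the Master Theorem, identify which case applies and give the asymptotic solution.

a=36, b=6, f(n)=28*n.
log_6(36) = 2 > 1.
Since f(n) = O(n^1) is polynomially smaller than n^2, Case 1 applies.
T(n) = Theta(n^2).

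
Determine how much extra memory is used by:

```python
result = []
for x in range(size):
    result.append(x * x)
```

Space complexity: O(n).
Auxiliary storage grows linearly with the input size n in the worst case.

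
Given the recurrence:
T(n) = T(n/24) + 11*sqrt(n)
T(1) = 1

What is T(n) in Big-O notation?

Each level contributes sqrt(n/24^k). Geometric series with ratio 1/sqrt(24) < 1 sums to O(sqrt(n)).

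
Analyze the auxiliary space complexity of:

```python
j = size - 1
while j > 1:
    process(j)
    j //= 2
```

Space complexity: O(1).
Only a constant amount of auxiliary storage is used; nothing grows with n.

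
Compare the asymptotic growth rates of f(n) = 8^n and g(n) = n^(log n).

f(n) = 8^n grows faster: take logs: log(n^(log n)) = (log n)^2, log(8^n) = n log 8; n dominates (log n)^2.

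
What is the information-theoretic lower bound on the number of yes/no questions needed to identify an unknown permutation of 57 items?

There are 57! = 40526919504877216755680601905432322134980384796226602145184481280000000000000 permutations. Each yes/no question gives at most 1 bit, so at least ceil(log_2(40526919504877216755680601905432322134980384796226602145184481280000000000000)) = 255 questions are needed.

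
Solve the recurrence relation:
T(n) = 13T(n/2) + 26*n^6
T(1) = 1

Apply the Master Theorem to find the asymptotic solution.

a=13, b=2, f(n)=26*n^6. log_2(13) = 3.7 < 6. Case 3: T(n) = O(n^6).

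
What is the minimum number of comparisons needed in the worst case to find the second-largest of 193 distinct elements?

Lower bound: finding the max needs 193-1 comparisons. By the adversary weight-doubling argument, the max must personally win >= ceil(log_2(193)) = 8 comparisons; the 2nd-largest is among those 8 losers, needing 8-1 more comparisons. Total >= 193-1 + 8-1 = 199. A balanced knockout tournament achieves this.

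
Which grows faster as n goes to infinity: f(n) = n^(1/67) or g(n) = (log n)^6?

f(n) = n^(1/67) grows faster: any positive power of n dominates any polylog.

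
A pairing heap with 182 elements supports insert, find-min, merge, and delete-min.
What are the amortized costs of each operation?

Pairing heaps are self-adjusting heap-ordered trees. Insert and merge link two roots: O(1). Find-min reads the root: O(1). Delete-min removes the root, then pairs children in two passes; amortized cost is O(log 182) = O(log n).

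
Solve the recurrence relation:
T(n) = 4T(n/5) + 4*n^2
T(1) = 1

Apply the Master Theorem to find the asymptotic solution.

a=4, b=5, f(n)=4*n^2. log_5(4) = 0.8614 < 2. Case 3: T(n) = O(n^2).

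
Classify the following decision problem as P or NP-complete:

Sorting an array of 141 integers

This problem is in P: merge sort runs in O(n log n).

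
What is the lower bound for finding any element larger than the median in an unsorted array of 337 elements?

To find an element larger than the median of 337 elements, we must see Omega(n) elements. Without seeing enough elements, an adversary can make any unseen element the median.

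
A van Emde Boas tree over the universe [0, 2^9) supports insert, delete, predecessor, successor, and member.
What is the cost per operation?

vEB recursively partitions [0, 512) into sqrt(u) clusters of size sqrt(u). Each operation recurses into either one cluster or the summary, never both: T(u) = T(sqrt(u)) + O(1) => T(u) = O(log log u) = O(log 9). This is worst-case, not just amortized.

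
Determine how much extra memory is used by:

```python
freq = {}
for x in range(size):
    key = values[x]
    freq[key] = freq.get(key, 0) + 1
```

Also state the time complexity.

Space complexity: O(n).
Auxiliary storage grows linearly with the input size n in the worst case.
Time complexity: O(n).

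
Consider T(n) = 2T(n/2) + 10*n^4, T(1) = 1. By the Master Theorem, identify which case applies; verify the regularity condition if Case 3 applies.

a=2, b=2, f(n)=10*n^4.
log_2(2) = 1 < 4.
f(n) = Omega(n^(1+epsilon)) for some epsilon > 0, so Case 3 is the candidate.
Regularity: a*f(n/b) = 2*10*(n/2)^4 = (2/16)*10*n^4 <= c*f(n) with c = 2/16 < 1. Satisfied.
Case 3: T(n) = Theta(n^4).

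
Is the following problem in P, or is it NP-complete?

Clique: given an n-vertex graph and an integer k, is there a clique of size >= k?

This problem is NP-complete: complement of Independent Set / Vertex Cover (with k part of the input).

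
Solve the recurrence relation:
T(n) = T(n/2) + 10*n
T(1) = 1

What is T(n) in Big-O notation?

Geometric series: 10*n*(1 + 1/2 + 1/2^2 + ...) = O(n). T(n) = O(n).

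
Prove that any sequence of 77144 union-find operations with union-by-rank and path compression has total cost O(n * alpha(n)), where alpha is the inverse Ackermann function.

Using Tarjan's analysis with rank-based potential function. Union-by-rank keeps tree height O(log n). Path compression flattens paths during find. For n = 77144 operations, total cost is O(n * alpha(n)), effectively O(n) since alpha grows incredibly slowly.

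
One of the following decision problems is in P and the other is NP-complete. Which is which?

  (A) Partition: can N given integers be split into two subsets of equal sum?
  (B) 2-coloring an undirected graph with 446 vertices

(A) is NP-complete: Subset Sum reduces to it (one of Karp's 21 NP-complete problems).
(B) is P: 2-coloring is bipartiteness testing via BFS, O(V+E).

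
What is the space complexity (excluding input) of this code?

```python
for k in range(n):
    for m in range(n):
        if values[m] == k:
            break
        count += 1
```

Space complexity: O(1).
Only a constant amount of auxiliary storage is used; nothing grows with n.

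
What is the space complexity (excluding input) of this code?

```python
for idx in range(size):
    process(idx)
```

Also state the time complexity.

Space complexity: O(1).
Only a constant amount of auxiliary storage is used; nothing grows with n.
Time complexity: O(n).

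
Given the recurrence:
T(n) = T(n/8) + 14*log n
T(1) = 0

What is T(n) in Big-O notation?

Each of the log_8(n) levels adds O(log n). T(n) = O(log^2 n).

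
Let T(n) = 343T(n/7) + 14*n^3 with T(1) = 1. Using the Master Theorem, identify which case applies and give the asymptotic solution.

a=343, b=7, f(n)=14*n^3.
log_7(343) = 3, so n^(log_b(a)) = n^3.
f(n) = Theta(n^3), so Case 2 applies.
T(n) = Theta(n^3 log n).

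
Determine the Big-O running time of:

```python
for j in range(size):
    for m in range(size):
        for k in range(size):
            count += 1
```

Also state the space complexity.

Time complexity: O(n^3).
Space complexity: O(1).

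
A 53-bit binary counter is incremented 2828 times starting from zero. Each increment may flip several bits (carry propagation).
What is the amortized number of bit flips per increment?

Bit i flips on every 2^i-th increment, so over 2828 increments bit i flips floor(2828/2^i) times. Summing over i: total flips < 2 * 2828. Amortized: < 2 = O(1) per increment.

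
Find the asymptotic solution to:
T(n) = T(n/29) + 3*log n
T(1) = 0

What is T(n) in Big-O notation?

Each of the log_29(n) levels adds O(log n). T(n) = O(log^2 n).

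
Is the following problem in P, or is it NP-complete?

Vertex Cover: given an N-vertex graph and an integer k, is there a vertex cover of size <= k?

This problem is NP-complete: one of Karp's 21 NP-complete problems (with k part of the input; for any fixed constant k it is in P).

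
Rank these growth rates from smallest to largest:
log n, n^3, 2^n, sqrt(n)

Ordered by growth rate: log n < sqrt(n) < n^3 < 2^n.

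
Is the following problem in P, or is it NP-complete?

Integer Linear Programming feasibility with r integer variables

This problem is NP-complete: ILP feasibility is NP-complete (LP relaxation is in P).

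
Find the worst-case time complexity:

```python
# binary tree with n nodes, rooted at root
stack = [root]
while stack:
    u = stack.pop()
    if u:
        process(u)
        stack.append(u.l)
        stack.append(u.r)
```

Time complexity: O(n).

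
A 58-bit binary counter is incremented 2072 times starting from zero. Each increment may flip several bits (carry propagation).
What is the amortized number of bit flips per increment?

Bit i flips on every 2^i-th increment, so over 2072 increments bit i flips floor(2072/2^i) times. Summing over i: total flips < 2 * 2072. Amortized: < 2 = O(1) per increment.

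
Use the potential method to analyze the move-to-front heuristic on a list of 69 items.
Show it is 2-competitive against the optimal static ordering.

Let Phi = number of inversions between the MTF list and the optimal static list (0 <= Phi <= C(69,2)). Accessing an element at MTF position k and optimal position j: the move-to-front destroys all k-1 inversions in front of it that are not in front in optimal (>= k-j of them) and creates at most j-1 new ones. Amortized cost <= k + (j-1) - (k-j) = 2j - 1 <= 2 * optimal cost.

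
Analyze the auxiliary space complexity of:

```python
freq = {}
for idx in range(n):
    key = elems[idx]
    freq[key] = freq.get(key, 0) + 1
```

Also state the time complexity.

Space complexity: O(n).
Auxiliary storage grows linearly with the input size n in the worst case.
Time complexity: O(n).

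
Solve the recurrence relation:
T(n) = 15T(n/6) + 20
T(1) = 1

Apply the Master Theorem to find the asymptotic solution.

a=15, b=6, f(n)=20. log_6(15) = 1.511. Case 1 of Master Theorem: T(n) = O(n^1.511).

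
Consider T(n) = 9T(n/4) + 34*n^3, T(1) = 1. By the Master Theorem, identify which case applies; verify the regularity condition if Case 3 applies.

a=9, b=4, f(n)=34*n^3.
log_4(9) = 1.585 < 3.
f(n) = Omega(n^(1.585+epsilon)) for some epsilon > 0, so Case 3 is the candidate.
Regularity: a*f(n/b) = 9*34*(n/4)^3 = (9/64)*34*n^3 <= c*f(n) with c = 9/64 < 1. Satisfied.
Case 3: T(n) = Theta(n^3).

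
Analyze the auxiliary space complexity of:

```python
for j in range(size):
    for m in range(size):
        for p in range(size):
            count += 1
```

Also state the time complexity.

Space complexity: O(1).
Only a constant amount of auxiliary storage is used; nothing grows with n.
Time complexity: O(n^3).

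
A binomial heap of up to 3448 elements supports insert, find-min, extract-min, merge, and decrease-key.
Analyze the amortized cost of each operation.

A binomial heap with n <= 3448 elements has at most floor(log_2 3448) + 1 = 12 trees. Using potential Phi = number of trees: Insert adds one tree, but cascading merges reduce count -- amortized O(1). Find-min reads the cached minimum pointer: O(1). Extract-min creates O(log n) new trees: O(log n). Merge combines tree lists: O(log n). Decrease-key sifts the element up its tree of height <= log n: O(log n).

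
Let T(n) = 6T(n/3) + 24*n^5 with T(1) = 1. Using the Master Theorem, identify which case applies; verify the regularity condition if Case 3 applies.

a=6, b=3, f(n)=24*n^5.
log_3(6) = 1.631 < 5.
f(n) = Omega(n^(1.631+epsilon)) for some epsilon > 0, so Case 3 is the candidate.
Regularity: a*f(n/b) = 6*24*(n/3)^5 = (6/243)*24*n^5 <= c*f(n) with c = 6/243 < 1. Satisfied.
Case 3: T(n) = Theta(n^5).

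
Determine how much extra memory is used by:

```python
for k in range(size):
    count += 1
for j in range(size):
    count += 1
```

Space complexity: O(1).
Only a constant amount of auxiliary storage is used; nothing grows with n.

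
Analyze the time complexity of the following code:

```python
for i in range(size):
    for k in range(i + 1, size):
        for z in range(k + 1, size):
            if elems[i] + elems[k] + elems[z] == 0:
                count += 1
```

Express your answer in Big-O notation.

Time complexity: O(n^3).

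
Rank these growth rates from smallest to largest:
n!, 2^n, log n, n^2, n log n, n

Ordered by growth rate: log n < n < n log n < n^2 < 2^n < n!.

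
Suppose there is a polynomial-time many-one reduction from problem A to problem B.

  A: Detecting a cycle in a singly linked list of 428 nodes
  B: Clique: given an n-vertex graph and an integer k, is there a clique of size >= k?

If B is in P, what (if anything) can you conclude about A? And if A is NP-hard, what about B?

A poly-time reduction A <=_p B means any A-instance can be transformed to a B-instance in poly time.
If B is in P: compose the reduction with B's poly-time algorithm to solve A in poly time, so A is in P.
If A is NP-hard: every NP problem reduces to A, which reduces to B; composing reductions, every NP problem reduces to B, so B is NP-hard.
(Here in fact A is P and B is NP-complete.)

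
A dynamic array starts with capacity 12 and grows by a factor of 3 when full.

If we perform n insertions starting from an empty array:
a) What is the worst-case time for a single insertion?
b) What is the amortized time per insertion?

(a) Worst-case single insertion: O(n) -- when the array is full at capacity c, the resize copies all c elements, and c can be Theta(n).
(b) Resizes happen at sizes 12, 36, 108, ... Total copy cost for n insertions: 12 + 36 + ... = O(n) (geometric series with ratio 1/3). Amortized cost per insertion: O(n)/n = O(1).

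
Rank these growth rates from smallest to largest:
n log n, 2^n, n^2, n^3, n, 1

Ordered by growth rate: 1 < n < n log n < n^2 < n^3 < 2^n.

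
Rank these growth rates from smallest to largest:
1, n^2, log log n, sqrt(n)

Ordered by growth rate: 1 < log log n < sqrt(n) < n^2.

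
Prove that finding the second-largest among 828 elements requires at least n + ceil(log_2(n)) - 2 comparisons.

Lower bound (adversary): identifying the maximum requires 828-1 comparisons (each eliminates one candidate). Assign weight 1 to each element; on each comparison the adversary lets the heavier side win and gives it the loser's weight. The max ends with weight 828, but each comparison it wins at most doubles its weight, so the max must win >= ceil(log_2(828)) = 10 comparisons. The second-largest is one of those 10 direct losers to the max, and identifying which one is largest needs >= 10-1 further comparisons. Total >= 828-1 + 10-1 = 836.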